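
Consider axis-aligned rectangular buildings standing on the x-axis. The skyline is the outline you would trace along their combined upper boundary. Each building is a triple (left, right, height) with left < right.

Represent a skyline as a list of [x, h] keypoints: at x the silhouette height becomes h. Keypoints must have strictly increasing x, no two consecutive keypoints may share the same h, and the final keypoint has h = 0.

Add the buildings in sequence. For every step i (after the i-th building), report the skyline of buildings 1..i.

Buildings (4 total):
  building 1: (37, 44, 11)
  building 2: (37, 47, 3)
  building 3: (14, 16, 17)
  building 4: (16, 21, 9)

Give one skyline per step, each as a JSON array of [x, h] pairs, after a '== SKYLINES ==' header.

== SKYLINES ==
[[37,11],[44,0]]
[[37,11],[44,3],[47,0]]
[[14,17],[16,0],[37,11],[44,3],[47,0]]
[[14,17],[16,9],[21,0],[37,11],[44,3],[47,0]]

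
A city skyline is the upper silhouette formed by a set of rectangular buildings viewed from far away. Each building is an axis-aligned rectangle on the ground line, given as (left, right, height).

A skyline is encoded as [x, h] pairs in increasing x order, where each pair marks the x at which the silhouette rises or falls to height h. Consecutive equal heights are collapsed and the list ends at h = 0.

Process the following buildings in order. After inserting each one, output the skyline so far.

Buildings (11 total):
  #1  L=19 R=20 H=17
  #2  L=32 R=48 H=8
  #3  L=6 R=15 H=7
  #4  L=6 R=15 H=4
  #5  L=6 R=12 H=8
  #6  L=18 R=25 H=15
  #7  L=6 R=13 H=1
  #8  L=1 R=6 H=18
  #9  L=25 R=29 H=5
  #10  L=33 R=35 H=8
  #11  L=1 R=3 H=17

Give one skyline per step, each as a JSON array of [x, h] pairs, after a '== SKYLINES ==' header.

== SKYLINES ==
[[19,17],[20,0]]
[[19,17],[20,0],[32,8],[48,0]]
[[6,7],[15,0],[19,17],[20,0],[32,8],[48,0]]
[[6,7],[15,0],[19,17],[20,0],[32,8],[48,0]]
[[6,8],[12,7],[15,0],[19,17],[20,0],[32,8],[48,0]]
[[6,8],[12,7],[15,0],[18,15],[19,17],[20,15],[25,0],[32,8],[48,0]]
[[6,8],[12,7],[15,0],[18,15],[19,17],[20,15],[25,0],[32,8],[48,0]]
[[1,18],[6,8],[12,7],[15,0],[18,15],[19,17],[20,15],[25,0],[32,8],[48,0]]
[[1,18],[6,8],[12,7],[15,0],[18,15],[19,17],[20,15],[25,5],[29,0],[32,8],[48,0]]
[[1,18],[6,8],[12,7],[15,0],[18,15],[19,17],[20,15],[25,5],[29,0],[32,8],[48,0]]
[[1,18],[6,8],[12,7],[15,0],[18,15],[19,17],[20,15],[25,5],[29,0],[32,8],[48,0]]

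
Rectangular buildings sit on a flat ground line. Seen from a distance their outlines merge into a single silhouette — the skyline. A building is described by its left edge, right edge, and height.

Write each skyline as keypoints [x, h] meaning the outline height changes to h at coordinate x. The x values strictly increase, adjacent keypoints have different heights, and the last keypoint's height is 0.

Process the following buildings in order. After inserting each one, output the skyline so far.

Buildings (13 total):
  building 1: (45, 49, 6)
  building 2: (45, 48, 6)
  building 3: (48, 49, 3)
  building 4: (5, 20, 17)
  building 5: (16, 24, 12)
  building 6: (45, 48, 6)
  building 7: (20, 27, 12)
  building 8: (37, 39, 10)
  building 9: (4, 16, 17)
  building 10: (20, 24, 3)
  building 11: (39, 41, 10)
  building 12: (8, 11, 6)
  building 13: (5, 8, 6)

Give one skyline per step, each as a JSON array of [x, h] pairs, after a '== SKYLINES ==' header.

== SKYLINES ==
[[45,6],[49,0]]
[[45,6],[49,0]]
[[45,6],[49,0]]
[[5,17],[20,0],[45,6],[49,0]]
[[5,17],[20,12],[24,0],[45,6],[49,0]]
[[5,17],[20,12],[24,0],[45,6],[49,0]]
[[5,17],[20,12],[27,0],[45,6],[49,0]]
[[5,17],[20,12],[27,0],[37,10],[39,0],[45,6],[49,0]]
[[4,17],[20,12],[27,0],[37,10],[39,0],[45,6],[49,0]]
[[4,17],[20,12],[27,0],[37,10],[39,0],[45,6],[49,0]]
[[4,17],[20,12],[27,0],[37,10],[41,0],[45,6],[49,0]]
[[4,17],[20,12],[27,0],[37,10],[41,0],[45,6],[49,0]]
[[4,17],[20,12],[27,0],[37,10],[41,0],[45,6],[49,0]]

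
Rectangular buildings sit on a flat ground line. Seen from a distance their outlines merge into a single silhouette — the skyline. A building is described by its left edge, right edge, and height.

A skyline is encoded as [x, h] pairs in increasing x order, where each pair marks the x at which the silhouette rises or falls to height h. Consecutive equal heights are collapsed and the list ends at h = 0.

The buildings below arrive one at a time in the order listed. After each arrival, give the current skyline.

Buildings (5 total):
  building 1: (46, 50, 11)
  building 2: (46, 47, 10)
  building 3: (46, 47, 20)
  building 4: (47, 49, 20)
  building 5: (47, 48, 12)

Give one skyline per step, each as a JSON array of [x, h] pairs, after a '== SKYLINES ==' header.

== SKYLINES ==
[[46,11],[50,0]]
[[46,11],[50,0]]
[[46,20],[47,11],[50,0]]
[[46,20],[49,11],[50,0]]
[[46,20],[49,11],[50,0]]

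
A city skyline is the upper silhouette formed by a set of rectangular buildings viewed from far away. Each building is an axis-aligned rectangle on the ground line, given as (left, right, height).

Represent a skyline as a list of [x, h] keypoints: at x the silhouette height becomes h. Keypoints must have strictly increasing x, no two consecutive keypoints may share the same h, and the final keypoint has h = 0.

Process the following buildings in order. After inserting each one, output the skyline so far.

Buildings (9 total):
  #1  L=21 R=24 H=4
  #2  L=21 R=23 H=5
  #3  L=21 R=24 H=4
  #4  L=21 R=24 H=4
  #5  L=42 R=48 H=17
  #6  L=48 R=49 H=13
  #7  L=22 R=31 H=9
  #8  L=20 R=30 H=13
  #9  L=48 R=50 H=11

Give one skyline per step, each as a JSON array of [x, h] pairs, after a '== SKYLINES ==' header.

== SKYLINES ==
[[21,4],[24,0]]
[[21,5],[23,4],[24,0]]
[[21,5],[23,4],[24,0]]
[[21,5],[23,4],[24,0]]
[[21,5],[23,4],[24,0],[42,17],[48,0]]
[[21,5],[23,4],[24,0],[42,17],[48,13],[49,0]]
[[21,5],[22,9],[31,0],[42,17],[48,13],[49,0]]
[[20,13],[30,9],[31,0],[42,17],[48,13],[49,0]]
[[20,13],[30,9],[31,0],[42,17],[48,13],[49,11],[50,0]]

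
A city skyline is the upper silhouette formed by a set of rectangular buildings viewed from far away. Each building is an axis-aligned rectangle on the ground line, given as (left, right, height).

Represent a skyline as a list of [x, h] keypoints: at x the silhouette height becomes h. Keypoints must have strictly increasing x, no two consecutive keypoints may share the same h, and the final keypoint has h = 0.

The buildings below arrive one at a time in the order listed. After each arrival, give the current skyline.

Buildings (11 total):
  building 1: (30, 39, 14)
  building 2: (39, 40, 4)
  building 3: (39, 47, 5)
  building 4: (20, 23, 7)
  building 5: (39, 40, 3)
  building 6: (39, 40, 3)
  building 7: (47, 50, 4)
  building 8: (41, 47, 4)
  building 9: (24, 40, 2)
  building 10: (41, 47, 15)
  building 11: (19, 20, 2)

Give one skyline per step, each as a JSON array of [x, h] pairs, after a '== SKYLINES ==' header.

== SKYLINES ==
[[30,14],[39,0]]
[[30,14],[39,4],[40,0]]
[[30,14],[39,5],[47,0]]
[[20,7],[23,0],[30,14],[39,5],[47,0]]
[[20,7],[23,0],[30,14],[39,5],[47,0]]
[[20,7],[23,0],[30,14],[39,5],[47,0]]
[[20,7],[23,0],[30,14],[39,5],[47,4],[50,0]]
[[20,7],[23,0],[30,14],[39,5],[47,4],[50,0]]
[[20,7],[23,0],[24,2],[30,14],[39,5],[47,4],[50,0]]
[[20,7],[23,0],[24,2],[30,14],[39,5],[41,15],[47,4],[50,0]]
[[19,2],[20,7],[23,0],[24,2],[30,14],[39,5],[41,15],[47,4],[50,0]]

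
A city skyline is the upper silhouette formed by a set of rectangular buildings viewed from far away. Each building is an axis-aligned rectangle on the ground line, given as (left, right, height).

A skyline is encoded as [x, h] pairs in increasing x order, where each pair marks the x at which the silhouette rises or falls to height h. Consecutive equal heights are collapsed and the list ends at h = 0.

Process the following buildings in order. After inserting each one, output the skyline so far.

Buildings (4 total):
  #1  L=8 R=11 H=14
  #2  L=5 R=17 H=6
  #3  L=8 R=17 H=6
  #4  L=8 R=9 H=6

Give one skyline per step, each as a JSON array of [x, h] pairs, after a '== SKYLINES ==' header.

== SKYLINES ==
[[8,14],[11,0]]
[[5,6],[8,14],[11,6],[17,0]]
[[5,6],[8,14],[11,6],[17,0]]
[[5,6],[8,14],[11,6],[17,0]]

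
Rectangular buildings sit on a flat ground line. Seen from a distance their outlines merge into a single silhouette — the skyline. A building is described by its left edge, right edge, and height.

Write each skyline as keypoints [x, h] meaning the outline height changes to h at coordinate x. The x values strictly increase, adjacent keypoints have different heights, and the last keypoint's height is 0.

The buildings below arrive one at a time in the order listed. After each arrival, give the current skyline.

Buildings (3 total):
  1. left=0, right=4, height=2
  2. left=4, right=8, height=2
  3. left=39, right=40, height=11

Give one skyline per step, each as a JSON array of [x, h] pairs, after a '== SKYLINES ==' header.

== SKYLINES ==
[[0,2],[4,0]]
[[0,2],[8,0]]
[[0,2],[8,0],[39,11],[40,0]]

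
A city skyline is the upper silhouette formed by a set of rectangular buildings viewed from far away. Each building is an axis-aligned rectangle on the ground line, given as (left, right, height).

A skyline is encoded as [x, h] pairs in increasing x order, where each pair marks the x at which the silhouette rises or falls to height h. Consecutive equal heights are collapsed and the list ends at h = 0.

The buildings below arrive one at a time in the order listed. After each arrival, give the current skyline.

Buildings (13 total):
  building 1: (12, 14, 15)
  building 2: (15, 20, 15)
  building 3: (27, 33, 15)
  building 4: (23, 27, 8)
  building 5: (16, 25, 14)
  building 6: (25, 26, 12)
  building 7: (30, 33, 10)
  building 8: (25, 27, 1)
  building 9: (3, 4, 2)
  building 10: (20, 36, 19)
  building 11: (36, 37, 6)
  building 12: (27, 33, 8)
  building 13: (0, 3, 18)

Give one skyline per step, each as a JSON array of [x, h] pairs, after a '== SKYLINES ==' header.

== SKYLINES ==
[[12,15],[14,0]]
[[12,15],[14,0],[15,15],[20,0]]
[[12,15],[14,0],[15,15],[20,0],[27,15],[33,0]]
[[12,15],[14,0],[15,15],[20,0],[23,8],[27,15],[33,0]]
[[12,15],[14,0],[15,15],[20,14],[25,8],[27,15],[33,0]]
[[12,15],[14,0],[15,15],[20,14],[25,12],[26,8],[27,15],[33,0]]
[[12,15],[14,0],[15,15],[20,14],[25,12],[26,8],[27,15],[33,0]]
[[12,15],[14,0],[15,15],[20,14],[25,12],[26,8],[27,15],[33,0]]
[[3,2],[4,0],[12,15],[14,0],[15,15],[20,14],[25,12],[26,8],[27,15],[33,0]]
[[3,2],[4,0],[12,15],[14,0],[15,15],[20,19],[36,0]]
[[3,2],[4,0],[12,15],[14,0],[15,15],[20,19],[36,6],[37,0]]
[[3,2],[4,0],[12,15],[14,0],[15,15],[20,19],[36,6],[37,0]]
[[0,18],[3,2],[4,0],[12,15],[14,0],[15,15],[20,19],[36,6],[37,0]]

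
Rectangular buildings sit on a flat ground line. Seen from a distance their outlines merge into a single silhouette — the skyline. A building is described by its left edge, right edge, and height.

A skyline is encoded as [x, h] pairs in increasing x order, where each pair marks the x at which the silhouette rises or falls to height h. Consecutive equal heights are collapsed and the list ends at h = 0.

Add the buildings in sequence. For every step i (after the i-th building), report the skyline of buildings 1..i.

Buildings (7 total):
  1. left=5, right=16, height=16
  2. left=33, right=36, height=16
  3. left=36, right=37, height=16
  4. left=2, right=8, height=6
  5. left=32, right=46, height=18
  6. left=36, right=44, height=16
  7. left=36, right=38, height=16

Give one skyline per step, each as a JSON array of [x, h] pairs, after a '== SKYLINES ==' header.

== SKYLINES ==
[[5,16],[16,0]]
[[5,16],[16,0],[33,16],[36,0]]
[[5,16],[16,0],[33,16],[37,0]]
[[2,6],[5,16],[16,0],[33,16],[37,0]]
[[2,6],[5,16],[16,0],[32,18],[46,0]]
[[2,6],[5,16],[16,0],[32,18],[46,0]]
[[2,6],[5,16],[16,0],[32,18],[46,0]]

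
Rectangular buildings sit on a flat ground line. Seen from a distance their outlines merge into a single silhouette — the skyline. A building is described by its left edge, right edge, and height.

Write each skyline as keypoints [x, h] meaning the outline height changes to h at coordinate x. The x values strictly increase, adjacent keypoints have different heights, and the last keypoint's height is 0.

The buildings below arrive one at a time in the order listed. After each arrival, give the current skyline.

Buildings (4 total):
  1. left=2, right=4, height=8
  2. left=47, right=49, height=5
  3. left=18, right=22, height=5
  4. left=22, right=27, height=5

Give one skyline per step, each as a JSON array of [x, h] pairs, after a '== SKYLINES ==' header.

== SKYLINES ==
[[2,8],[4,0]]
[[2,8],[4,0],[47,5],[49,0]]
[[2,8],[4,0],[18,5],[22,0],[47,5],[49,0]]
[[2,8],[4,0],[18,5],[27,0],[47,5],[49,0]]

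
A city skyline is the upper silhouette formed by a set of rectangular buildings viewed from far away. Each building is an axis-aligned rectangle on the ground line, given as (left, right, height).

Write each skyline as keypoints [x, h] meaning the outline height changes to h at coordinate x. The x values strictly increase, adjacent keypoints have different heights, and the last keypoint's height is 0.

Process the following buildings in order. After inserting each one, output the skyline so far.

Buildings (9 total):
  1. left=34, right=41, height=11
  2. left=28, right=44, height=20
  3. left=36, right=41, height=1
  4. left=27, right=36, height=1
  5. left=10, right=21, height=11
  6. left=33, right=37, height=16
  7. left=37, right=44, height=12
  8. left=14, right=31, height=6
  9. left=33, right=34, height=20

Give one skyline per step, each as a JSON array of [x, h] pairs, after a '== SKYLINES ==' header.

== SKYLINES ==
[[34,11],[41,0]]
[[28,20],[44,0]]
[[28,20],[44,0]]
[[27,1],[28,20],[44,0]]
[[10,11],[21,0],[27,1],[28,20],[44,0]]
[[10,11],[21,0],[27,1],[28,20],[44,0]]
[[10,11],[21,0],[27,1],[28,20],[44,0]]
[[10,11],[21,6],[28,20],[44,0]]
[[10,11],[21,6],[28,20],[44,0]]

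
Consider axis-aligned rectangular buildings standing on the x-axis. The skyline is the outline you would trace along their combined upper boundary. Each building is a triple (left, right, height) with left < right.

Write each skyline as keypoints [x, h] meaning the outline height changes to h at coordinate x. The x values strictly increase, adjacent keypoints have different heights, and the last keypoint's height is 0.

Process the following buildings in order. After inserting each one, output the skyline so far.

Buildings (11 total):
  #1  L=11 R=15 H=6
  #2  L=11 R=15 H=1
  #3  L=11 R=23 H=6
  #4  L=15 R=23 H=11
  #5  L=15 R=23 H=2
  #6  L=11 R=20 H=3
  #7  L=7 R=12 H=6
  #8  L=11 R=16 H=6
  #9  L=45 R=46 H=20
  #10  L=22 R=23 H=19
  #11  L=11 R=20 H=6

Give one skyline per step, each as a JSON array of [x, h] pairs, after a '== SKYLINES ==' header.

== SKYLINES ==
[[11,6],[15,0]]
[[11,6],[15,0]]
[[11,6],[23,0]]
[[11,6],[15,11],[23,0]]
[[11,6],[15,11],[23,0]]
[[11,6],[15,11],[23,0]]
[[7,6],[15,11],[23,0]]
[[7,6],[15,11],[23,0]]
[[7,6],[15,11],[23,0],[45,20],[46,0]]
[[7,6],[15,11],[22,19],[23,0],[45,20],[46,0]]
[[7,6],[15,11],[22,19],[23,0],[45,20],[46,0]]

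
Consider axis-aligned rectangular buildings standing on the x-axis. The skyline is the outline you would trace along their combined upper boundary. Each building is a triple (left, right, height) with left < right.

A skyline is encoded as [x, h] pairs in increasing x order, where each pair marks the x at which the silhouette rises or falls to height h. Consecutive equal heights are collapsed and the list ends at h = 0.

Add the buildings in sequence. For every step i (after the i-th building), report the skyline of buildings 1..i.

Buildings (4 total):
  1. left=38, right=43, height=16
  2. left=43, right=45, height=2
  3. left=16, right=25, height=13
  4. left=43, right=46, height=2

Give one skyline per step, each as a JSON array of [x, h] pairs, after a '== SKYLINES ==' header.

== SKYLINES ==
[[38,16],[43,0]]
[[38,16],[43,2],[45,0]]
[[16,13],[25,0],[38,16],[43,2],[45,0]]
[[16,13],[25,0],[38,16],[43,2],[46,0]]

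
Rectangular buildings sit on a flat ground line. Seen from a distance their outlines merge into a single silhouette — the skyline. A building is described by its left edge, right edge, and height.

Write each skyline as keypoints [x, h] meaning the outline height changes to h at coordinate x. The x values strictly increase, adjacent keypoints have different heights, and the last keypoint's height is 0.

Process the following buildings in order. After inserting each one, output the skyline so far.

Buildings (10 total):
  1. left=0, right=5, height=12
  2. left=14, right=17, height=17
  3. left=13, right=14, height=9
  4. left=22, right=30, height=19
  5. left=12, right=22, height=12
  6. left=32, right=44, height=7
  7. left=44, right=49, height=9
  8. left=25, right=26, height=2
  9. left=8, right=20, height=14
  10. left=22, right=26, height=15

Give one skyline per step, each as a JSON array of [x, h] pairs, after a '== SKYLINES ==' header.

== SKYLINES ==
[[0,12],[5,0]]
[[0,12],[5,0],[14,17],[17,0]]
[[0,12],[5,0],[13,9],[14,17],[17,0]]
[[0,12],[5,0],[13,9],[14,17],[17,0],[22,19],[30,0]]
[[0,12],[5,0],[12,12],[14,17],[17,12],[22,19],[30,0]]
[[0,12],[5,0],[12,12],[14,17],[17,12],[22,19],[30,0],[32,7],[44,0]]
[[0,12],[5,0],[12,12],[14,17],[17,12],[22,19],[30,0],[32,7],[44,9],[49,0]]
[[0,12],[5,0],[12,12],[14,17],[17,12],[22,19],[30,0],[32,7],[44,9],[49,0]]
[[0,12],[5,0],[8,14],[14,17],[17,14],[20,12],[22,19],[30,0],[32,7],[44,9],[49,0]]
[[0,12],[5,0],[8,14],[14,17],[17,14],[20,12],[22,19],[30,0],[32,7],[44,9],[49,0]]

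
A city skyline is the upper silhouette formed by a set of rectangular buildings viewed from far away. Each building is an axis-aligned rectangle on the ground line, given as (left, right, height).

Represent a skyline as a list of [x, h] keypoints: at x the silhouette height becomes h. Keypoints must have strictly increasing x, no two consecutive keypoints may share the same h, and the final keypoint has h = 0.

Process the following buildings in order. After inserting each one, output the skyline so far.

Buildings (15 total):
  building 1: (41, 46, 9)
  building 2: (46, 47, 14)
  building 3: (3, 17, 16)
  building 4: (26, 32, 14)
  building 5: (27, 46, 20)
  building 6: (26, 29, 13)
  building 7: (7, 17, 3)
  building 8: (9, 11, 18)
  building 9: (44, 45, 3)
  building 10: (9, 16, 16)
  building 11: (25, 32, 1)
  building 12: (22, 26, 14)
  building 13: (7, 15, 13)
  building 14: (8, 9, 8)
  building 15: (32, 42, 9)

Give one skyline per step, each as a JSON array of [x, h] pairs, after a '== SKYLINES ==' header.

== SKYLINES ==
[[41,9],[46,0]]
[[41,9],[46,14],[47,0]]
[[3,16],[17,0],[41,9],[46,14],[47,0]]
[[3,16],[17,0],[26,14],[32,0],[41,9],[46,14],[47,0]]
[[3,16],[17,0],[26,14],[27,20],[46,14],[47,0]]
[[3,16],[17,0],[26,14],[27,20],[46,14],[47,0]]
[[3,16],[17,0],[26,14],[27,20],[46,14],[47,0]]
[[3,16],[9,18],[11,16],[17,0],[26,14],[27,20],[46,14],[47,0]]
[[3,16],[9,18],[11,16],[17,0],[26,14],[27,20],[46,14],[47,0]]
[[3,16],[9,18],[11,16],[17,0],[26,14],[27,20],[46,14],[47,0]]
[[3,16],[9,18],[11,16],[17,0],[25,1],[26,14],[27,20],[46,14],[47,0]]
[[3,16],[9,18],[11,16],[17,0],[22,14],[27,20],[46,14],[47,0]]
[[3,16],[9,18],[11,16],[17,0],[22,14],[27,20],[46,14],[47,0]]
[[3,16],[9,18],[11,16],[17,0],[22,14],[27,20],[46,14],[47,0]]
[[3,16],[9,18],[11,16],[17,0],[22,14],[27,20],[46,14],[47,0]]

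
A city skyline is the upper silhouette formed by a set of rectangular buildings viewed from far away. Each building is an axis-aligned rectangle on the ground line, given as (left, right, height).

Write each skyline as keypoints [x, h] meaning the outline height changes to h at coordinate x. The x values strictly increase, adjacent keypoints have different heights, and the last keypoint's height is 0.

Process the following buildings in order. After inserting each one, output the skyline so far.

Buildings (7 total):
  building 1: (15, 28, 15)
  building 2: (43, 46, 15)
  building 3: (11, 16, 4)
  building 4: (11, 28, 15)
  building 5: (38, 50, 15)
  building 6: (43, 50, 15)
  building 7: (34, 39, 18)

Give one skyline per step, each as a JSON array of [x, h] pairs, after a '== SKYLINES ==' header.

== SKYLINES ==
[[15,15],[28,0]]
[[15,15],[28,0],[43,15],[46,0]]
[[11,4],[15,15],[28,0],[43,15],[46,0]]
[[11,15],[28,0],[43,15],[46,0]]
[[11,15],[28,0],[38,15],[50,0]]
[[11,15],[28,0],[38,15],[50,0]]
[[11,15],[28,0],[34,18],[39,15],[50,0]]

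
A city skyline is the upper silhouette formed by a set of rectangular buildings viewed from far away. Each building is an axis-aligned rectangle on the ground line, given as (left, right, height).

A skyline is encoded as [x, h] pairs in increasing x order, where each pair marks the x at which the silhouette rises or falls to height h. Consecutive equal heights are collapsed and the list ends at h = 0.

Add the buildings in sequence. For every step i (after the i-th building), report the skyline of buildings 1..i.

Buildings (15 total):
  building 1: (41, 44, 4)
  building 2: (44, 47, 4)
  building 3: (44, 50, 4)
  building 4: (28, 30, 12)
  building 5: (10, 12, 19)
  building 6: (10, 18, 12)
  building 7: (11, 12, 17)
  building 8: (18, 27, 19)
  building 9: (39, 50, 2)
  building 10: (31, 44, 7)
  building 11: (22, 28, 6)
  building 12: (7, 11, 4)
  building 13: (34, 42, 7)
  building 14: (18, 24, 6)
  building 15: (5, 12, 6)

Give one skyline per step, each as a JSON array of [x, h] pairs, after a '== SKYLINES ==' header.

== SKYLINES ==
[[41,4],[44,0]]
[[41,4],[47,0]]
[[41,4],[50,0]]
[[28,12],[30,0],[41,4],[50,0]]
[[10,19],[12,0],[28,12],[30,0],[41,4],[50,0]]
[[10,19],[12,12],[18,0],[28,12],[30,0],[41,4],[50,0]]
[[10,19],[12,12],[18,0],[28,12],[30,0],[41,4],[50,0]]
[[10,19],[12,12],[18,19],[27,0],[28,12],[30,0],[41,4],[50,0]]
[[10,19],[12,12],[18,19],[27,0],[28,12],[30,0],[39,2],[41,4],[50,0]]
[[10,19],[12,12],[18,19],[27,0],[28,12],[30,0],[31,7],[44,4],[50,0]]
[[10,19],[12,12],[18,19],[27,6],[28,12],[30,0],[31,7],[44,4],[50,0]]
[[7,4],[10,19],[12,12],[18,19],[27,6],[28,12],[30,0],[31,7],[44,4],[50,0]]
[[7,4],[10,19],[12,12],[18,19],[27,6],[28,12],[30,0],[31,7],[44,4],[50,0]]
[[7,4],[10,19],[12,12],[18,19],[27,6],[28,12],[30,0],[31,7],[44,4],[50,0]]
[[5,6],[10,19],[12,12],[18,19],[27,6],[28,12],[30,0],[31,7],[44,4],[50,0]]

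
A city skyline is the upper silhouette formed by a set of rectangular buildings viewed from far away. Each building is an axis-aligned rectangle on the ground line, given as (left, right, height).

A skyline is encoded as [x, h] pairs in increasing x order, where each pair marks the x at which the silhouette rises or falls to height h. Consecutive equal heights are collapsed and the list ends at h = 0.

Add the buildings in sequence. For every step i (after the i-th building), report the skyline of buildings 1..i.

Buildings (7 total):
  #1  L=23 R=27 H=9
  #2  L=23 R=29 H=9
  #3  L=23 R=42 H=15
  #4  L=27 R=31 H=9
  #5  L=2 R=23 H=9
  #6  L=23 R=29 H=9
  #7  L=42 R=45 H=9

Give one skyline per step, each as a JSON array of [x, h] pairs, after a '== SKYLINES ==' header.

== SKYLINES ==
[[23,9],[27,0]]
[[23,9],[29,0]]
[[23,15],[42,0]]
[[23,15],[42,0]]
[[2,9],[23,15],[42,0]]
[[2,9],[23,15],[42,0]]
[[2,9],[23,15],[42,9],[45,0]]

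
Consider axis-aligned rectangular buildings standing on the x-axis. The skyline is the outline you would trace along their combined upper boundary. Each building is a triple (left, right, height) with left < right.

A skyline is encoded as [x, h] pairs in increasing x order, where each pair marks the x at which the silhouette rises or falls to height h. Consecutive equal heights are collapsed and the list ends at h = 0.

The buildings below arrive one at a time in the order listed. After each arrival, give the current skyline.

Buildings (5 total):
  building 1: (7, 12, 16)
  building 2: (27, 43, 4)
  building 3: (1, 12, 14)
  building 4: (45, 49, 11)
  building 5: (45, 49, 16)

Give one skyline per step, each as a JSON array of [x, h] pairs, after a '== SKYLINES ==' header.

== SKYLINES ==
[[7,16],[12,0]]
[[7,16],[12,0],[27,4],[43,0]]
[[1,14],[7,16],[12,0],[27,4],[43,0]]
[[1,14],[7,16],[12,0],[27,4],[43,0],[45,11],[49,0]]
[[1,14],[7,16],[12,0],[27,4],[43,0],[45,16],[49,0]]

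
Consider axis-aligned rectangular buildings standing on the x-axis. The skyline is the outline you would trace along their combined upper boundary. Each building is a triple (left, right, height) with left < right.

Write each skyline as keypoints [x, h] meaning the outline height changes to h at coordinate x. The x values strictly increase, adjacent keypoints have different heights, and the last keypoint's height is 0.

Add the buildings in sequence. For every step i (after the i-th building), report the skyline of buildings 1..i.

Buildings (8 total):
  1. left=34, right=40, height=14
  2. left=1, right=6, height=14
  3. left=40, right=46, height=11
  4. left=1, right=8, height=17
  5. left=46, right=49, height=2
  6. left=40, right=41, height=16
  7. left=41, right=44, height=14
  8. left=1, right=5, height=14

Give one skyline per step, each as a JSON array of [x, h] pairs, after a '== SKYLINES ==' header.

== SKYLINES ==
[[34,14],[40,0]]
[[1,14],[6,0],[34,14],[40,0]]
[[1,14],[6,0],[34,14],[40,11],[46,0]]
[[1,17],[8,0],[34,14],[40,11],[46,0]]
[[1,17],[8,0],[34,14],[40,11],[46,2],[49,0]]
[[1,17],[8,0],[34,14],[40,16],[41,11],[46,2],[49,0]]
[[1,17],[8,0],[34,14],[40,16],[41,14],[44,11],[46,2],[49,0]]
[[1,17],[8,0],[34,14],[40,16],[41,14],[44,11],[46,2],[49,0]]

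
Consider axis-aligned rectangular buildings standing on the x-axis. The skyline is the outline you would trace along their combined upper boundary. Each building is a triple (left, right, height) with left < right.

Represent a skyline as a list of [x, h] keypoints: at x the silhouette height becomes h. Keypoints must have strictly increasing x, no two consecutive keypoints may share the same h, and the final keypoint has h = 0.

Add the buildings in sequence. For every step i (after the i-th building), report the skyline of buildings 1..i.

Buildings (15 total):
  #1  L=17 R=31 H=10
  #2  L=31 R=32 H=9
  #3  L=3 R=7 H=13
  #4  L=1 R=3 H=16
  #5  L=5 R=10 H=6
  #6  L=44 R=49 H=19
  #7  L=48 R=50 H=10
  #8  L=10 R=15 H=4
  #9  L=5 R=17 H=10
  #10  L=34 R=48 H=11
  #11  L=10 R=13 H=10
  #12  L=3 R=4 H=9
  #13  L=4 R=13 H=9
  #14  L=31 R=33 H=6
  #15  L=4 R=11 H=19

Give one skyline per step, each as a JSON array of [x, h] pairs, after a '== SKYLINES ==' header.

== SKYLINES ==
[[17,10],[31,0]]
[[17,10],[31,9],[32,0]]
[[3,13],[7,0],[17,10],[31,9],[32,0]]
[[1,16],[3,13],[7,0],[17,10],[31,9],[32,0]]
[[1,16],[3,13],[7,6],[10,0],[17,10],[31,9],[32,0]]
[[1,16],[3,13],[7,6],[10,0],[17,10],[31,9],[32,0],[44,19],[49,0]]
[[1,16],[3,13],[7,6],[10,0],[17,10],[31,9],[32,0],[44,19],[49,10],[50,0]]
[[1,16],[3,13],[7,6],[10,4],[15,0],[17,10],[31,9],[32,0],[44,19],[49,10],[50,0]]
[[1,16],[3,13],[7,10],[31,9],[32,0],[44,19],[49,10],[50,0]]
[[1,16],[3,13],[7,10],[31,9],[32,0],[34,11],[44,19],[49,10],[50,0]]
[[1,16],[3,13],[7,10],[31,9],[32,0],[34,11],[44,19],[49,10],[50,0]]
[[1,16],[3,13],[7,10],[31,9],[32,0],[34,11],[44,19],[49,10],[50,0]]
[[1,16],[3,13],[7,10],[31,9],[32,0],[34,11],[44,19],[49,10],[50,0]]
[[1,16],[3,13],[7,10],[31,9],[32,6],[33,0],[34,11],[44,19],[49,10],[50,0]]
[[1,16],[3,13],[4,19],[11,10],[31,9],[32,6],[33,0],[34,11],[44,19],[49,10],[50,0]]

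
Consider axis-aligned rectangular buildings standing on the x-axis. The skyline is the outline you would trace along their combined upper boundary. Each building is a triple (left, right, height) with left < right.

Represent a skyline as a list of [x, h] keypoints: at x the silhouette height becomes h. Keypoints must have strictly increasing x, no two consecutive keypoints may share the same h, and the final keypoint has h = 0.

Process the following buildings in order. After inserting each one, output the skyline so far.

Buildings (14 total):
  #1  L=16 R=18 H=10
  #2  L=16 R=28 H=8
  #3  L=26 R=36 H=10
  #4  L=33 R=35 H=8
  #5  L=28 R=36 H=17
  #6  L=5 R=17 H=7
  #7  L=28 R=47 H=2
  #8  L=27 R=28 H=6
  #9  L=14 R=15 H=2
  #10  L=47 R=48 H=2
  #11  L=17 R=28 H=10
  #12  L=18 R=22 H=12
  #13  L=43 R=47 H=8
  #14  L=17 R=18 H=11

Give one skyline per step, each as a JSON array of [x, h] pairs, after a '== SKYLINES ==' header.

== SKYLINES ==
[[16,10],[18,0]]
[[16,10],[18,8],[28,0]]
[[16,10],[18,8],[26,10],[36,0]]
[[16,10],[18,8],[26,10],[36,0]]
[[16,10],[18,8],[26,10],[28,17],[36,0]]
[[5,7],[16,10],[18,8],[26,10],[28,17],[36,0]]
[[5,7],[16,10],[18,8],[26,10],[28,17],[36,2],[47,0]]
[[5,7],[16,10],[18,8],[26,10],[28,17],[36,2],[47,0]]
[[5,7],[16,10],[18,8],[26,10],[28,17],[36,2],[47,0]]
[[5,7],[16,10],[18,8],[26,10],[28,17],[36,2],[48,0]]
[[5,7],[16,10],[28,17],[36,2],[48,0]]
[[5,7],[16,10],[18,12],[22,10],[28,17],[36,2],[48,0]]
[[5,7],[16,10],[18,12],[22,10],[28,17],[36,2],[43,8],[47,2],[48,0]]
[[5,7],[16,10],[17,11],[18,12],[22,10],[28,17],[36,2],[43,8],[47,2],[48,0]]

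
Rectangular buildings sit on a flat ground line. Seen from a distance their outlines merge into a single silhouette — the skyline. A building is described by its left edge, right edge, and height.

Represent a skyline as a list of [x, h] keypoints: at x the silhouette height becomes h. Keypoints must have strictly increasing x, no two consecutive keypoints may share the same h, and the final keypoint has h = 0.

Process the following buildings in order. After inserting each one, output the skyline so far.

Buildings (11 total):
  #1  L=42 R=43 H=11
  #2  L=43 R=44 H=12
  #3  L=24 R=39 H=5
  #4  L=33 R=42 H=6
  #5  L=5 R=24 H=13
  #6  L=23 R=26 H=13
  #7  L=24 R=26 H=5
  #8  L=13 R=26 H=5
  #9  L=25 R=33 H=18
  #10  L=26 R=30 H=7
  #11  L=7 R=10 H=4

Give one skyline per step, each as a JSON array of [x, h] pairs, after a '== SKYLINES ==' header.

== SKYLINES ==
[[42,11],[43,0]]
[[42,11],[43,12],[44,0]]
[[24,5],[39,0],[42,11],[43,12],[44,0]]
[[24,5],[33,6],[42,11],[43,12],[44,0]]
[[5,13],[24,5],[33,6],[42,11],[43,12],[44,0]]
[[5,13],[26,5],[33,6],[42,11],[43,12],[44,0]]
[[5,13],[26,5],[33,6],[42,11],[43,12],[44,0]]
[[5,13],[26,5],[33,6],[42,11],[43,12],[44,0]]
[[5,13],[25,18],[33,6],[42,11],[43,12],[44,0]]
[[5,13],[25,18],[33,6],[42,11],[43,12],[44,0]]
[[5,13],[25,18],[33,6],[42,11],[43,12],[44,0]]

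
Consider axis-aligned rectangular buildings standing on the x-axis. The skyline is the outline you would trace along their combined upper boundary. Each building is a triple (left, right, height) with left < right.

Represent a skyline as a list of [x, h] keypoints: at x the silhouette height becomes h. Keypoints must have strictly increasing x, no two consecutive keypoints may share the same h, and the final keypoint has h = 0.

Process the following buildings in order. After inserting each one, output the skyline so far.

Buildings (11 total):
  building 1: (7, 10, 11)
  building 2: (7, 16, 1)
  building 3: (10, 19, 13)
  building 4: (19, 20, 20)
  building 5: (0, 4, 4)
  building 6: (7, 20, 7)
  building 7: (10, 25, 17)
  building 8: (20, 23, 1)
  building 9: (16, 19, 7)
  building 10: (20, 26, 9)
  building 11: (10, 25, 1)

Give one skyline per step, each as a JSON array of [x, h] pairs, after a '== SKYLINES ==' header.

== SKYLINES ==
[[7,11],[10,0]]
[[7,11],[10,1],[16,0]]
[[7,11],[10,13],[19,0]]
[[7,11],[10,13],[19,20],[20,0]]
[[0,4],[4,0],[7,11],[10,13],[19,20],[20,0]]
[[0,4],[4,0],[7,11],[10,13],[19,20],[20,0]]
[[0,4],[4,0],[7,11],[10,17],[19,20],[20,17],[25,0]]
[[0,4],[4,0],[7,11],[10,17],[19,20],[20,17],[25,0]]
[[0,4],[4,0],[7,11],[10,17],[19,20],[20,17],[25,0]]
[[0,4],[4,0],[7,11],[10,17],[19,20],[20,17],[25,9],[26,0]]
[[0,4],[4,0],[7,11],[10,17],[19,20],[20,17],[25,9],[26,0]]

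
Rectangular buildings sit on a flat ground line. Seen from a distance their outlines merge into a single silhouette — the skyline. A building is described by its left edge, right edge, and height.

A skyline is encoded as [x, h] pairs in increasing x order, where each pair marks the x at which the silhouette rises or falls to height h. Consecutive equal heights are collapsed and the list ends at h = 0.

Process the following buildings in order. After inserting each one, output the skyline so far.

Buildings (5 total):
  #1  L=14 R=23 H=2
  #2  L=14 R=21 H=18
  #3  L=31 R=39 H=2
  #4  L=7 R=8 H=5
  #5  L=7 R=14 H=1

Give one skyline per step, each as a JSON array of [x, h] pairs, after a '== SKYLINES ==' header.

== SKYLINES ==
[[14,2],[23,0]]
[[14,18],[21,2],[23,0]]
[[14,18],[21,2],[23,0],[31,2],[39,0]]
[[7,5],[8,0],[14,18],[21,2],[23,0],[31,2],[39,0]]
[[7,5],[8,1],[14,18],[21,2],[23,0],[31,2],[39,0]]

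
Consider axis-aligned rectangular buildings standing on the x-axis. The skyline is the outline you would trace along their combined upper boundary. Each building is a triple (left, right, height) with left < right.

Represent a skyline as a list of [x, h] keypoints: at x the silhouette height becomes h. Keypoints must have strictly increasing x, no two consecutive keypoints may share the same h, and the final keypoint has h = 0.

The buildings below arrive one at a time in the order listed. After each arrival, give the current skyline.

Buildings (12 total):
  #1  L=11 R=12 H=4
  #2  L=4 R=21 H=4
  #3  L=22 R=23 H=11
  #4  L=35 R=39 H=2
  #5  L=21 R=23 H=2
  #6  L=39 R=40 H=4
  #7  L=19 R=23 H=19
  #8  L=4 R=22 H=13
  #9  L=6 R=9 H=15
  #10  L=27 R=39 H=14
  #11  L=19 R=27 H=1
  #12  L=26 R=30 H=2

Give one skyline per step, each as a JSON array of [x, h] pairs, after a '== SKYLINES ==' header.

== SKYLINES ==
[[11,4],[12,0]]
[[4,4],[21,0]]
[[4,4],[21,0],[22,11],[23,0]]
[[4,4],[21,0],[22,11],[23,0],[35,2],[39,0]]
[[4,4],[21,2],[22,11],[23,0],[35,2],[39,0]]
[[4,4],[21,2],[22,11],[23,0],[35,2],[39,4],[40,0]]
[[4,4],[19,19],[23,0],[35,2],[39,4],[40,0]]
[[4,13],[19,19],[23,0],[35,2],[39,4],[40,0]]
[[4,13],[6,15],[9,13],[19,19],[23,0],[35,2],[39,4],[40,0]]
[[4,13],[6,15],[9,13],[19,19],[23,0],[27,14],[39,4],[40,0]]
[[4,13],[6,15],[9,13],[19,19],[23,1],[27,14],[39,4],[40,0]]
[[4,13],[6,15],[9,13],[19,19],[23,1],[26,2],[27,14],[39,4],[40,0]]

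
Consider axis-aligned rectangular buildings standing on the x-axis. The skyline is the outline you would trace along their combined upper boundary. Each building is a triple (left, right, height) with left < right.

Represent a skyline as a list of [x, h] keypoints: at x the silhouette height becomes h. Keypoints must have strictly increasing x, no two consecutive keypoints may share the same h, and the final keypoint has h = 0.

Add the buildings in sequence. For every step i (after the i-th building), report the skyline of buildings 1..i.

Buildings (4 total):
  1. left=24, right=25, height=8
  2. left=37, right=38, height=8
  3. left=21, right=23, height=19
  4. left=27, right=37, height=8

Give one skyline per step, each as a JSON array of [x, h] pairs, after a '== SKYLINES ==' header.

== SKYLINES ==
[[24,8],[25,0]]
[[24,8],[25,0],[37,8],[38,0]]
[[21,19],[23,0],[24,8],[25,0],[37,8],[38,0]]
[[21,19],[23,0],[24,8],[25,0],[27,8],[38,0]]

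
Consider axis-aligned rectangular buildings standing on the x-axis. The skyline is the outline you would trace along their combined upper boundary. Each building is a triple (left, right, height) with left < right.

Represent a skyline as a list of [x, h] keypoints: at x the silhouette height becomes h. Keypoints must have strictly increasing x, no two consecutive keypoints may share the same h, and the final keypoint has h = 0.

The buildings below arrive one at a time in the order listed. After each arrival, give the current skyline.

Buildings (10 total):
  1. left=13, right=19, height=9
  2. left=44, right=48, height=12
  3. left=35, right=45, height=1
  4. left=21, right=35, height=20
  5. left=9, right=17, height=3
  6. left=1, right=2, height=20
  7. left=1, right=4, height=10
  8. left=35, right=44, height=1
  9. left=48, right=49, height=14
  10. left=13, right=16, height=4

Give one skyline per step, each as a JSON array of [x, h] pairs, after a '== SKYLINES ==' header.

== SKYLINES ==
[[13,9],[19,0]]
[[13,9],[19,0],[44,12],[48,0]]
[[13,9],[19,0],[35,1],[44,12],[48,0]]
[[13,9],[19,0],[21,20],[35,1],[44,12],[48,0]]
[[9,3],[13,9],[19,0],[21,20],[35,1],[44,12],[48,0]]
[[1,20],[2,0],[9,3],[13,9],[19,0],[21,20],[35,1],[44,12],[48,0]]
[[1,20],[2,10],[4,0],[9,3],[13,9],[19,0],[21,20],[35,1],[44,12],[48,0]]
[[1,20],[2,10],[4,0],[9,3],[13,9],[19,0],[21,20],[35,1],[44,12],[48,0]]
[[1,20],[2,10],[4,0],[9,3],[13,9],[19,0],[21,20],[35,1],[44,12],[48,14],[49,0]]
[[1,20],[2,10],[4,0],[9,3],[13,9],[19,0],[21,20],[35,1],[44,12],[48,14],[49,0]]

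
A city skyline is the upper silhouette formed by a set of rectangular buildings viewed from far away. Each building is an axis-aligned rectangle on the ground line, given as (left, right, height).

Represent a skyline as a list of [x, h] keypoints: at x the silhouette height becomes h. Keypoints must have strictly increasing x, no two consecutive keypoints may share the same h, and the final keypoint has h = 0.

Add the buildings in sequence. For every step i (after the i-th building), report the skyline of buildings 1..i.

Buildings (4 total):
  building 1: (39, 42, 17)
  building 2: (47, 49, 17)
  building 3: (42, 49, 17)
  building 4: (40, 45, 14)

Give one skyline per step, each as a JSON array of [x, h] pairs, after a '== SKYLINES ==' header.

== SKYLINES ==
[[39,17],[42,0]]
[[39,17],[42,0],[47,17],[49,0]]
[[39,17],[49,0]]
[[39,17],[49,0]]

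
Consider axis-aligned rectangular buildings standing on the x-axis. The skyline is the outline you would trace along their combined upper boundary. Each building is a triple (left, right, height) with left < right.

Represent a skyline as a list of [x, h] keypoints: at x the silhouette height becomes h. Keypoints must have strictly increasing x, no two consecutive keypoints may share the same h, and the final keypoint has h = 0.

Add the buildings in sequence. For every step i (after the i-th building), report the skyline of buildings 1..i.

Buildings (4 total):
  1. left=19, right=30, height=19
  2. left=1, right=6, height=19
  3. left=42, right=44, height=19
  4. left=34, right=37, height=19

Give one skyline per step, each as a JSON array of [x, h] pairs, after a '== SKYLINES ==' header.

== SKYLINES ==
[[19,19],[30,0]]
[[1,19],[6,0],[19,19],[30,0]]
[[1,19],[6,0],[19,19],[30,0],[42,19],[44,0]]
[[1,19],[6,0],[19,19],[30,0],[34,19],[37,0],[42,19],[44,0]]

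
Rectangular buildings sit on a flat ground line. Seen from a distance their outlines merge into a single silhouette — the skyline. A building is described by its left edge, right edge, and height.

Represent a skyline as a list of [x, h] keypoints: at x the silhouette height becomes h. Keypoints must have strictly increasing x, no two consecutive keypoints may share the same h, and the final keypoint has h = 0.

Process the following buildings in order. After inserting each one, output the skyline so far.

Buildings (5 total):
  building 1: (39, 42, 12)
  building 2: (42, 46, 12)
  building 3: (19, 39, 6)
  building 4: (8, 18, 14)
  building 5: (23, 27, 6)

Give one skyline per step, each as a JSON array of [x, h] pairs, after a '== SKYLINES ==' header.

== SKYLINES ==
[[39,12],[42,0]]
[[39,12],[46,0]]
[[19,6],[39,12],[46,0]]
[[8,14],[18,0],[19,6],[39,12],[46,0]]
[[8,14],[18,0],[19,6],[39,12],[46,0]]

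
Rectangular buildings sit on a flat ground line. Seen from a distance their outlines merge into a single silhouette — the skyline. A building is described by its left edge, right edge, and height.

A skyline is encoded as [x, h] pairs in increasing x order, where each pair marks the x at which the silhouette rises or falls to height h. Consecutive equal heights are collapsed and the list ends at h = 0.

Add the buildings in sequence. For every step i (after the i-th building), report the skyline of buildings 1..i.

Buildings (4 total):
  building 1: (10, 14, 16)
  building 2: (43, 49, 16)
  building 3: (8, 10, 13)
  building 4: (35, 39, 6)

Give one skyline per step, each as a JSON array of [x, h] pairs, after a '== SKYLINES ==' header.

== SKYLINES ==
[[10,16],[14,0]]
[[10,16],[14,0],[43,16],[49,0]]
[[8,13],[10,16],[14,0],[43,16],[49,0]]
[[8,13],[10,16],[14,0],[35,6],[39,0],[43,16],[49,0]]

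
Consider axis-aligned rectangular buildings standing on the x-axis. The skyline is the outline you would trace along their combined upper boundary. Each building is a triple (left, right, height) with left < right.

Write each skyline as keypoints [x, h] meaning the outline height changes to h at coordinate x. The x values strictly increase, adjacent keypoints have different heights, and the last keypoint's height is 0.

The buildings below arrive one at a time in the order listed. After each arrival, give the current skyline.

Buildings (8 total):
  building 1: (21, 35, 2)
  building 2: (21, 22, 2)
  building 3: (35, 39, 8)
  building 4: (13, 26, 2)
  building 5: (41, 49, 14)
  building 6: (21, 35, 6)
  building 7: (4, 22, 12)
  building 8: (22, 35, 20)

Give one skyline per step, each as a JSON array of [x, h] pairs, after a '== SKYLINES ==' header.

== SKYLINES ==
[[21,2],[35,0]]
[[21,2],[35,0]]
[[21,2],[35,8],[39,0]]
[[13,2],[35,8],[39,0]]
[[13,2],[35,8],[39,0],[41,14],[49,0]]
[[13,2],[21,6],[35,8],[39,0],[41,14],[49,0]]
[[4,12],[22,6],[35,8],[39,0],[41,14],[49,0]]
[[4,12],[22,20],[35,8],[39,0],[41,14],[49,0]]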